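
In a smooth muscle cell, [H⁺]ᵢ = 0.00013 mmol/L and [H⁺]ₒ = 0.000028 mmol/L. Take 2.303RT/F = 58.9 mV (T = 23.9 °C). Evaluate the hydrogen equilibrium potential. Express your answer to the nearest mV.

E = (58.9/z) · log₁₀([H⁺]_out/[H⁺]_in) with z = +1.
= (58.9/1) · log₁₀(0.000028/0.00013) = 58.90 · log₁₀(0.2154)
= 58.90 · (-0.6668) = -39.27 mV

-39 mV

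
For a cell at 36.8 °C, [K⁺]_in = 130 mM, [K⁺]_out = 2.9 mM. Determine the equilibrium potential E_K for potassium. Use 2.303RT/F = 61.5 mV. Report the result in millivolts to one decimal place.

-101.6 mV

E = (61.5/z) · log₁₀([K⁺]_out/[K⁺]_in) with z = +1.
= (61.5/1) · log₁₀(2.9/130) = 61.50 · log₁₀(0.02231)
= 61.50 · (-1.6515) = -101.57 mV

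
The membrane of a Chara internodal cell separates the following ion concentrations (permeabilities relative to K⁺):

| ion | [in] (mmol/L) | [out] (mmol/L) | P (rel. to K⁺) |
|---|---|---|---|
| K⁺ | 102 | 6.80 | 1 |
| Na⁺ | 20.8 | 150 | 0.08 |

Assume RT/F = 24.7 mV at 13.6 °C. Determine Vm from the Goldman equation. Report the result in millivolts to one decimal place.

Vm = 24.7 · ln[(Σ P·[cation]ₒ + Σ P·[anion]ᵢ) / (Σ P·[cation]ᵢ + Σ P·[anion]ₒ)]
Numerator = 1×6.80 + 0.08×150 = 18.8
Denominator = 1×102 + 0.08×20.8 = 103.7
Vm = 24.7 · ln(0.18136) = 24.7 × (-1.7073) = -42.17 mV

-42.2 mV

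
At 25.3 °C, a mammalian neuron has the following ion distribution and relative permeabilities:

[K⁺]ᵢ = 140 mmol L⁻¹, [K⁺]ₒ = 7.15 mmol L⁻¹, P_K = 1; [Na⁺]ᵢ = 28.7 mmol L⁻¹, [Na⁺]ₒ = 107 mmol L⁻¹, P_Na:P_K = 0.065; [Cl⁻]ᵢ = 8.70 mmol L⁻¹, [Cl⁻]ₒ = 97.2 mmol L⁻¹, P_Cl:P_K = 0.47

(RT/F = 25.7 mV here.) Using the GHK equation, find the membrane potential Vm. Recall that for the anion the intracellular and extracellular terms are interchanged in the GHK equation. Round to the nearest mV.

Vm = 25.7 · ln[(Σ P·[cation]ₒ + Σ P·[anion]ᵢ) / (Σ P·[cation]ᵢ + Σ P·[anion]ₒ)]
Numerator = 1×7.15 + 0.065×107 + 0.47×8.70 = 18.19
Denominator = 1×140 + 0.065×28.7 + 0.47×97.2 = 187.5
Vm = 25.7 · ln(0.097009) = 25.7 × (-2.3330) = -59.96 mV

-60 mV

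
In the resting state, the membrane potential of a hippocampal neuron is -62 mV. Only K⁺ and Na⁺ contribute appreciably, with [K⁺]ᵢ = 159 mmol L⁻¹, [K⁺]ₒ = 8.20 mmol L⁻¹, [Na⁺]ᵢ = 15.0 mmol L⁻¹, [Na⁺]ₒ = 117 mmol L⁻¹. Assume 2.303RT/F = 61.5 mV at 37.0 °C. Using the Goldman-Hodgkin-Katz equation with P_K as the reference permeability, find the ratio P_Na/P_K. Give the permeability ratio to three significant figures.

0.0641

Let α = P_Na/P_K. GHK: Vm = 61.5·log₁₀[(Kₒ + α·Naₒ)/(Kᵢ + α·Naᵢ)].
10^(Vm/61.5) = 10^(-62.0/61.5) = 0.098145
So 0.098145·(Kᵢ + α·Naᵢ) = Kₒ + α·Naₒ → α = (0.098145·159.0 − 8.2) / (117.0 − 0.098145·15.0)
α = (15.61 − 8.2) / (117.0 − 1.472) = 7.405/115.5 = 0.0641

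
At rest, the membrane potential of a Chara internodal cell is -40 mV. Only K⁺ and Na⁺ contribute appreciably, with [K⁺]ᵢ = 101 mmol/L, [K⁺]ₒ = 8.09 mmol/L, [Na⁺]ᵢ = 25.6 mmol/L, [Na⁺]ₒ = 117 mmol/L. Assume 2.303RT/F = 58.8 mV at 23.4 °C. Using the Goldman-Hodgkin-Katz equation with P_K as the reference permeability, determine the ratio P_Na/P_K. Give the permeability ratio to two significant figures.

Let α = P_Na/P_K. GHK: Vm = 58.8·log₁₀[(Kₒ + α·Naₒ)/(Kᵢ + α·Naᵢ)].
10^(Vm/58.8) = 10^(-40.0/58.8) = 0.2088
So 0.2088·(Kᵢ + α·Naᵢ) = Kₒ + α·Naₒ → α = (0.2088·101.0 − 8.09) / (117.0 − 0.2088·25.6)
α = (21.09 − 8.09) / (117.0 − 5.345) = 13/111.7 = 0.1164

0.12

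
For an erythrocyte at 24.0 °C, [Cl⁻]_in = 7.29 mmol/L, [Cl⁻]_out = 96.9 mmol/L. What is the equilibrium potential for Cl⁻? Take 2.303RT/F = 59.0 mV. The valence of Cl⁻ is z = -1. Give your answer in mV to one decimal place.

-66.3 mV

E = (59.0/z) · log₁₀([Cl⁻]_out/[Cl⁻]_in) with z = -1.
For an anion, dividing by z = -1 reverses the sign.
= (59.0/-1) · log₁₀(96.9/7.29) = -59.00 · log₁₀(13.29)
= -59.00 · (1.1236) = -66.29 mV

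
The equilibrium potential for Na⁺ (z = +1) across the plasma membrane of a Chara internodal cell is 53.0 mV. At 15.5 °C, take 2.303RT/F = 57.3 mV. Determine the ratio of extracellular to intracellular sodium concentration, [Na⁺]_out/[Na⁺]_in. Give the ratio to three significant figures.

log₁₀([out]/[in]) = E·z/(57.3) = 53.0 × 1 / 57.3 = 0.9250
[out]/[in] = 10^(0.9250) = 8.413

8.41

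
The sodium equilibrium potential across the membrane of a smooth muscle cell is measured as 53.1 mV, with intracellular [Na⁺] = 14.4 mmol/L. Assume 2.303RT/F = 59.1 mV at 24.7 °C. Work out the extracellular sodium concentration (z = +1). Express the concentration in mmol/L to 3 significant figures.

Nernst: E = (59.1/1) · log₁₀([out]/[in]), so log₁₀([out]/[in]) = 53.1 × 1 / 59.1 = 0.8985.
[out]/[in] = 10^(0.8985) = 7.915.
[out] = 7.915 × 14.4 = 114 mmol/L.

114 mmol/L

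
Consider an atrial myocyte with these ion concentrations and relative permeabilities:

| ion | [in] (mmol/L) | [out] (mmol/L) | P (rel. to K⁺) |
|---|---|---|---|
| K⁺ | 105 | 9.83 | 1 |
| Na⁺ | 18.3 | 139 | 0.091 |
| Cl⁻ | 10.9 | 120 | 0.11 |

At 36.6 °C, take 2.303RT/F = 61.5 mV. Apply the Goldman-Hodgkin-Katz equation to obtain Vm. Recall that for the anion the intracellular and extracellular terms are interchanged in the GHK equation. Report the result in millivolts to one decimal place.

-43.3 mV

Vm = 61.5 · log₁₀[(Σ P·[cation]ₒ + Σ P·[anion]ᵢ) / (Σ P·[cation]ᵢ + Σ P·[anion]ₒ)]
Numerator = 1×9.83 + 0.091×139 + 0.11×10.9 = 23.68
Denominator = 1×105 + 0.091×18.3 + 0.11×120 = 119.9
Vm = 61.5 · log₁₀(0.19754) = 61.5 × (-0.7043) = -43.32 mV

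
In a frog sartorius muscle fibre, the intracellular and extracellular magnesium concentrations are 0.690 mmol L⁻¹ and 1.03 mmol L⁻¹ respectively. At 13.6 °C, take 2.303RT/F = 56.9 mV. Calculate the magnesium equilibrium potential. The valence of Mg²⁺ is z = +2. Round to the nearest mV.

E = (56.9/z) · log₁₀([Mg²⁺]_out/[Mg²⁺]_in) with z = +2.
= (56.9/2) · log₁₀(1.03/0.690) = 28.45 · log₁₀(1.493)
= 28.45 · (0.1740) = 4.95 mV

5 mV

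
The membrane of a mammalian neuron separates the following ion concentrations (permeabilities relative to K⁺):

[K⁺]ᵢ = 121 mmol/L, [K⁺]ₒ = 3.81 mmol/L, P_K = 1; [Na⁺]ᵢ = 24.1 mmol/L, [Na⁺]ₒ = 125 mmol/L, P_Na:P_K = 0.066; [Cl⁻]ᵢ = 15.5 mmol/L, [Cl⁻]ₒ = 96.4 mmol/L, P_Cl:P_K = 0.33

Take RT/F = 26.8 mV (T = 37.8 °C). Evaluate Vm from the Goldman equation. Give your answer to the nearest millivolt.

-59 mV

Vm = 26.8 · ln[(Σ P·[cation]ₒ + Σ P·[anion]ᵢ) / (Σ P·[cation]ᵢ + Σ P·[anion]ₒ)]
Numerator = 1×3.81 + 0.066×125 + 0.33×15.5 = 17.18
Denominator = 1×121 + 0.066×24.1 + 0.33×96.4 = 154.4
Vm = 26.8 · ln(0.11124) = 26.8 × (-2.1961) = -58.86 mV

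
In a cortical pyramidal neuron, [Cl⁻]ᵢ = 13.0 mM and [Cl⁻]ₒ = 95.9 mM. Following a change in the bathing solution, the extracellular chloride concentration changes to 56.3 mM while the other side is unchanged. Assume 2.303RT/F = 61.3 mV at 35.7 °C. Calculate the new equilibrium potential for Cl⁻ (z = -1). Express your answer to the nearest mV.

-39 mV

After the shift: [Cl⁻]_out = 56.3, [Cl⁻]_in = 13.0 mM.
E_new = (61.3/-1)·log₁₀(56.3/13.0) = -61.30 · (0.6366) = -39.02 mV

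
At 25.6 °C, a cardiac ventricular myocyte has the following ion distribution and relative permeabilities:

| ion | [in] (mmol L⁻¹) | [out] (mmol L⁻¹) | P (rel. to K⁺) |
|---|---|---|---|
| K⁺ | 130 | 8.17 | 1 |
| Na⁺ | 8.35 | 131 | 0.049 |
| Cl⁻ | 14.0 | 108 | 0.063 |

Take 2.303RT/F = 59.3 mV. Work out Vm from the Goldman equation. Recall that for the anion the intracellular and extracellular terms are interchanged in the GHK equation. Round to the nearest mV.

-56 mV

Vm = 59.3 · log₁₀[(Σ P·[cation]ₒ + Σ P·[anion]ᵢ) / (Σ P·[cation]ᵢ + Σ P·[anion]ₒ)]
Numerator = 1×8.17 + 0.049×131 + 0.063×14.0 = 15.47
Denominator = 1×130 + 0.049×8.35 + 0.063×108 = 137.2
Vm = 59.3 · log₁₀(0.11275) = 59.3 × (-0.9479) = -56.21 mV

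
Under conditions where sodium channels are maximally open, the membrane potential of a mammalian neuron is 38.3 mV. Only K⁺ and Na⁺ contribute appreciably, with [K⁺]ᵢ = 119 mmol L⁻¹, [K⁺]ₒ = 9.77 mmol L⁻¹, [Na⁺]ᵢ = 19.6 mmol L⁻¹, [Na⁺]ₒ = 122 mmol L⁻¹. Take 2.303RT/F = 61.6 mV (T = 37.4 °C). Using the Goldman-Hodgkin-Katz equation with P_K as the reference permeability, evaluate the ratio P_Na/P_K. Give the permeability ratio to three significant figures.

Let α = P_Na/P_K. GHK: Vm = 61.6·log₁₀[(Kₒ + α·Naₒ)/(Kᵢ + α·Naᵢ)].
10^(Vm/61.6) = 10^(38.3/61.6) = 4.1856
So 4.1856·(Kᵢ + α·Naᵢ) = Kₒ + α·Naₒ → α = (4.1856·119.0 − 9.77) / (122.0 − 4.1856·19.6)
α = (498.1 − 9.77) / (122.0 − 82.04) = 488.3/39.96 = 12.22

12.2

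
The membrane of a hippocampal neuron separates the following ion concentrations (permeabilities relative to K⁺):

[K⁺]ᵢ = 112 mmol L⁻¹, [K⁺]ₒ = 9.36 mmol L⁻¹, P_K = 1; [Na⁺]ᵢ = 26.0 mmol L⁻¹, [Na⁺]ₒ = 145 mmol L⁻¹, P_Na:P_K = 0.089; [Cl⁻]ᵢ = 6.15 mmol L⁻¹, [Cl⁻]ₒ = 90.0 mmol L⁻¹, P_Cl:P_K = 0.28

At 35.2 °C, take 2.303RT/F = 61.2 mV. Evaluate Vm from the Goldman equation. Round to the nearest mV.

Vm = 61.2 · log₁₀[(Σ P·[cation]ₒ + Σ P·[anion]ᵢ) / (Σ P·[cation]ᵢ + Σ P·[anion]ₒ)]
Numerator = 1×9.36 + 0.089×145 + 0.28×6.15 = 23.99
Denominator = 1×112 + 0.089×26.0 + 0.28×90.0 = 139.5
Vm = 61.2 · log₁₀(0.17193) = 61.2 × (-0.7646) = -46.80 mV

-47 mV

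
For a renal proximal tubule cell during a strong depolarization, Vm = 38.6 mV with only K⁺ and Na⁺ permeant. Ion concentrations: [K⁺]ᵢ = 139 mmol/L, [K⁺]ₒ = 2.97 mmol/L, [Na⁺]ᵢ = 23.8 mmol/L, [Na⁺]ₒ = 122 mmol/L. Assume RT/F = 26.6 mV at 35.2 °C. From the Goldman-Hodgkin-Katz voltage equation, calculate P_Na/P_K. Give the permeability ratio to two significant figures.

29

Let α = P_Na/P_K. GHK: Vm = 26.6·ln[(Kₒ + α·Naₒ)/(Kᵢ + α·Naᵢ)].
e^(Vm/26.6) = e^(38.6/26.6) = 4.2679
So 4.2679·(Kᵢ + α·Naᵢ) = Kₒ + α·Naₒ → α = (4.2679·139.0 − 2.97) / (122.0 − 4.2679·23.8)
α = (593.2 − 2.97) / (122.0 − 101.6) = 590.3/20.42 = 28.9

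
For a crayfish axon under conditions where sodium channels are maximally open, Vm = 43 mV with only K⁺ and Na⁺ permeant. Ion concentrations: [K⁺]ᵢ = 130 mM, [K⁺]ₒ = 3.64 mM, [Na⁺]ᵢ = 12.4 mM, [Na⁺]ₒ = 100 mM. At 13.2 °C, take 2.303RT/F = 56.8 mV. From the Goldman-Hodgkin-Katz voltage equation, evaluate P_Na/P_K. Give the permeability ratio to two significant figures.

Let α = P_Na/P_K. GHK: Vm = 56.8·log₁₀[(Kₒ + α·Naₒ)/(Kᵢ + α·Naᵢ)].
10^(Vm/56.8) = 10^(43.0/56.8) = 5.7153
So 5.7153·(Kᵢ + α·Naᵢ) = Kₒ + α·Naₒ → α = (5.7153·130.0 − 3.64) / (100.0 − 5.7153·12.4)
α = (743 − 3.64) / (100.0 − 70.87) = 739.4/29.13 = 25.38

25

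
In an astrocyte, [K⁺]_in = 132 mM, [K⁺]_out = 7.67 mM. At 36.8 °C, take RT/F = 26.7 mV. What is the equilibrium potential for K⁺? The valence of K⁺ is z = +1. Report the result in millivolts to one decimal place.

E = (26.7/z) · ln([K⁺]_out/[K⁺]_in) with z = +1.
= (26.7/1) · ln(7.67/132) = 26.70 · ln(0.05811)
= 26.70 · (-2.8455) = -75.97 mV

-76.0 mV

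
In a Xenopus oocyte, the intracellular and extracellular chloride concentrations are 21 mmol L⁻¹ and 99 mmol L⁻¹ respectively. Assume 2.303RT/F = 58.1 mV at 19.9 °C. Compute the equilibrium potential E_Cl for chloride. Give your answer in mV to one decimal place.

E = (58.1/z) · log₁₀([Cl⁻]_out/[Cl⁻]_in) with z = -1.
For an anion, dividing by z = -1 reverses the sign.
= (58.1/-1) · log₁₀(99/21) = -58.10 · log₁₀(4.714)
= -58.10 · (0.6734) = -39.13 mV

-39.1 mV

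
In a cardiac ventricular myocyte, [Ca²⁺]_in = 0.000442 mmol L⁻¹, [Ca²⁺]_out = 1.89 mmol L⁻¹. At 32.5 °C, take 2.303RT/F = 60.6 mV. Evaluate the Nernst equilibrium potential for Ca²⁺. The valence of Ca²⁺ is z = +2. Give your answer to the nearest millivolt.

E = (60.6/z) · log₁₀([Ca²⁺]_out/[Ca²⁺]_in) with z = +2.
= (60.6/2) · log₁₀(1.89/0.000442) = 30.30 · log₁₀(4276)
= 30.30 · (3.6310) = 110.02 mV

110 mV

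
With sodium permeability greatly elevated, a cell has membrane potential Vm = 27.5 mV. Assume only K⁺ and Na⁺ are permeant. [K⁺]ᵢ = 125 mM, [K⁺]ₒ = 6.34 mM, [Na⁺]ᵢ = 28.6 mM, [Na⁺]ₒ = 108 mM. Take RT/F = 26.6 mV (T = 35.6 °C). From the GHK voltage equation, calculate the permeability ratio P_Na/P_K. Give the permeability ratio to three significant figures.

12.5

Let α = P_Na/P_K. GHK: Vm = 26.6·ln[(Kₒ + α·Naₒ)/(Kᵢ + α·Naᵢ)].
e^(Vm/26.6) = e^(27.5/26.6) = 2.8118
So 2.8118·(Kᵢ + α·Naᵢ) = Kₒ + α·Naₒ → α = (2.8118·125.0 − 6.34) / (108.0 − 2.8118·28.6)
α = (351.5 − 6.34) / (108.0 − 80.42) = 345.1/27.58 = 12.51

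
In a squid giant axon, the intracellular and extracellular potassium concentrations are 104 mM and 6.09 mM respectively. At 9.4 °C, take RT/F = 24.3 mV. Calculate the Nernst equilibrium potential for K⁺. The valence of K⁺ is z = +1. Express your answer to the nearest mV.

-69 mV

E = (24.3/z) · ln([K⁺]_out/[K⁺]_in) with z = +1.
= (24.3/1) · ln(6.09/104) = 24.30 · ln(0.05856)
= 24.30 · (-2.8377) = -68.96 mV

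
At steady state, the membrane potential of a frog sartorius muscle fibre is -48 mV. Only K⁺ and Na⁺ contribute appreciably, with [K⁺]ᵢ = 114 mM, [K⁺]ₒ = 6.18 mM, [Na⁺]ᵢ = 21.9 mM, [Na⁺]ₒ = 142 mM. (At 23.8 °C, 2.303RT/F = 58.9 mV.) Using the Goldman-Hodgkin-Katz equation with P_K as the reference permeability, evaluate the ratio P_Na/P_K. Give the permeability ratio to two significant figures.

0.081

Let α = P_Na/P_K. GHK: Vm = 58.9·log₁₀[(Kₒ + α·Naₒ)/(Kᵢ + α·Naᵢ)].
10^(Vm/58.9) = 10^(-48.0/58.9) = 0.15313
So 0.15313·(Kᵢ + α·Naᵢ) = Kₒ + α·Naₒ → α = (0.15313·114.0 − 6.18) / (142.0 − 0.15313·21.9)
α = (17.46 − 6.18) / (142.0 − 3.354) = 11.28/138.6 = 0.08133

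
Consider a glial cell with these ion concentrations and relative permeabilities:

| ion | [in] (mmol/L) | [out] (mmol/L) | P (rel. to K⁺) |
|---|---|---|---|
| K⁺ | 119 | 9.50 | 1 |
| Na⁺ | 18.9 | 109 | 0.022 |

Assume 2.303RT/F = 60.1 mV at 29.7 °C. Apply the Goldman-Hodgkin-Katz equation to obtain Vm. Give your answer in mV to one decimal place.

Vm = 60.1 · log₁₀[(Σ P·[cation]ₒ + Σ P·[anion]ᵢ) / (Σ P·[cation]ᵢ + Σ P·[anion]ₒ)]
Numerator = 1×9.50 + 0.022×109 = 11.9
Denominator = 1×119 + 0.022×18.9 = 119.4
Vm = 60.1 · log₁₀(0.099635) = 60.1 × (-1.0016) = -60.20 mV

-60.2 mV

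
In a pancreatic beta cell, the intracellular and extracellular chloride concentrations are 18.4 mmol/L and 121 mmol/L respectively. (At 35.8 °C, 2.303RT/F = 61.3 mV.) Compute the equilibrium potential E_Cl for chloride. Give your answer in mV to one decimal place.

E = (61.3/z) · log₁₀([Cl⁻]_out/[Cl⁻]_in) with z = -1.
For an anion, dividing by z = -1 reverses the sign.
= (61.3/-1) · log₁₀(121/18.4) = -61.30 · log₁₀(6.576)
= -61.30 · (0.8180) = -50.14 mV

-50.1 mV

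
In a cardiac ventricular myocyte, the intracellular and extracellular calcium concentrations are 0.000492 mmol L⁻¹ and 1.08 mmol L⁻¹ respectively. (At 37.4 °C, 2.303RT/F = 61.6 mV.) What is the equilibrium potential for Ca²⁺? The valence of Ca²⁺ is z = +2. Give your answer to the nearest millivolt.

E = (61.6/z) · log₁₀([Ca²⁺]_out/[Ca²⁺]_in) with z = +2.
= (61.6/2) · log₁₀(1.08/0.000492) = 30.80 · log₁₀(2195)
= 30.80 · (3.3415) = 102.92 mV

103 mV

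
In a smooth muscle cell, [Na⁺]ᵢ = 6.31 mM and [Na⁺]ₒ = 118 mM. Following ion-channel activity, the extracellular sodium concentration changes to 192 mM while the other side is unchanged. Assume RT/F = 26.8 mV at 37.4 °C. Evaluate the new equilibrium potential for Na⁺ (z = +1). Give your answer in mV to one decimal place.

91.5 mV

After the shift: [Na⁺]_out = 192, [Na⁺]_in = 6.31 mM.
E_new = (26.8/1)·ln(192/6.31) = 26.80 · (3.4154) = 91.53 mV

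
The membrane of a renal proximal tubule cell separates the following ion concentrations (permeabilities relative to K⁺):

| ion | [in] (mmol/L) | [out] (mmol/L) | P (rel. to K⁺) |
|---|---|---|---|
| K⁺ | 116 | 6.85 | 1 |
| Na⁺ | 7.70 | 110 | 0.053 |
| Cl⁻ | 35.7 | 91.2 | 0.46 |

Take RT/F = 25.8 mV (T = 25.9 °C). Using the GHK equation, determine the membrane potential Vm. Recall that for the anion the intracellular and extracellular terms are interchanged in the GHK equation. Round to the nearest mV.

Vm = 25.8 · ln[(Σ P·[cation]ₒ + Σ P·[anion]ᵢ) / (Σ P·[cation]ᵢ + Σ P·[anion]ₒ)]
Numerator = 1×6.85 + 0.053×110 + 0.46×35.7 = 29.1
Denominator = 1×116 + 0.053×7.70 + 0.46×91.2 = 158.4
Vm = 25.8 · ln(0.18377) = 25.8 × (-1.6941) = -43.71 mV

-44 mV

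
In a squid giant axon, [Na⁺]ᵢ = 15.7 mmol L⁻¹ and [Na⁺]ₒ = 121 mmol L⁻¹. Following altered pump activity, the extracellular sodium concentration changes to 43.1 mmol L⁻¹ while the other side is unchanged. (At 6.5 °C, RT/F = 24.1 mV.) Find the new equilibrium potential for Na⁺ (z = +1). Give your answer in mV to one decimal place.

After the shift: [Na⁺]_out = 43.1, [Na⁺]_in = 15.7 mmol L⁻¹.
E_new = (24.1/1)·ln(43.1/15.7) = 24.10 · (1.0099) = 24.34 mV

24.3 mV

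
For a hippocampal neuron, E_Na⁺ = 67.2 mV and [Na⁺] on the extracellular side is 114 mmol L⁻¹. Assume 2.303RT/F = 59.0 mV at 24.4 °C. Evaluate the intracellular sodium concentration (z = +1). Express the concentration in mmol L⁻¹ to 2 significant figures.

Nernst: E = (59.0/1) · log₁₀([out]/[in]), so log₁₀([out]/[in]) = 67.2 × 1 / 59.0 = 1.1390.
[out]/[in] = 10^(1.1390) = 13.77.
[in] = 114 / 13.77 = 8.278 mmol L⁻¹.

8.3 mmol L⁻¹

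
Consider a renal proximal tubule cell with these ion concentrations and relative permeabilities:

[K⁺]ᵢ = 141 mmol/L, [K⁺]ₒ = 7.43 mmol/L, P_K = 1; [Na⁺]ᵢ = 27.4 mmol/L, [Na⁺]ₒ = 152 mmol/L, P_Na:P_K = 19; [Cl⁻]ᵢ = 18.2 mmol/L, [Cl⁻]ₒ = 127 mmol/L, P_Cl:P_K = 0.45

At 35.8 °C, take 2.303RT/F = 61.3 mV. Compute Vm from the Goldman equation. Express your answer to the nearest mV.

37 mV

Vm = 61.3 · log₁₀[(Σ P·[cation]ₒ + Σ P·[anion]ᵢ) / (Σ P·[cation]ᵢ + Σ P·[anion]ₒ)]
Numerator = 1×7.43 + 19×152 + 0.45×18.2 = 2904
Denominator = 1×141 + 19×27.4 + 0.45×127 = 718.8
Vm = 61.3 · log₁₀(4.0398) = 61.3 × (0.6064) = 37.17 mV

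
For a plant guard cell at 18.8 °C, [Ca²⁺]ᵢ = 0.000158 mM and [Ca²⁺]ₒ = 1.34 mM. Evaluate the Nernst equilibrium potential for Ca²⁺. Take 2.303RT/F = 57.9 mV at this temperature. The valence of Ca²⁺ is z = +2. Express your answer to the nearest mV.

E = (57.9/z) · log₁₀([Ca²⁺]_out/[Ca²⁺]_in) with z = +2.
= (57.9/2) · log₁₀(1.34/0.000158) = 28.95 · log₁₀(8481)
= 28.95 · (3.9284) = 113.73 mV

114 mV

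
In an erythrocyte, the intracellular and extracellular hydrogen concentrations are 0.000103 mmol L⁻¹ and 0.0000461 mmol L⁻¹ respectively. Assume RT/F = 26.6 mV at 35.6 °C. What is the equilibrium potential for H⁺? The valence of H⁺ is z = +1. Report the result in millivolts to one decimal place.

-21.4 mV

E = (26.6/z) · ln([H⁺]_out/[H⁺]_in) with z = +1.
= (26.6/1) · ln(0.0000461/0.000103) = 26.60 · ln(0.4476)
= 26.60 · (-0.8039) = -21.38 mV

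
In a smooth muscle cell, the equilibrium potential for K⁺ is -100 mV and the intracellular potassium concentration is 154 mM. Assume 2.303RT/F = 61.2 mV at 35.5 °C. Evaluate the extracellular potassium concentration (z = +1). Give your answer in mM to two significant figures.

Nernst: E = (61.2/1) · log₁₀([out]/[in]), so log₁₀([out]/[in]) = -100.0 × 1 / 61.2 = -1.6340.
[out]/[in] = 10^(-1.6340) = 0.02323.
[out] = 0.02323 × 154 = 3.577 mM.

3.6 mM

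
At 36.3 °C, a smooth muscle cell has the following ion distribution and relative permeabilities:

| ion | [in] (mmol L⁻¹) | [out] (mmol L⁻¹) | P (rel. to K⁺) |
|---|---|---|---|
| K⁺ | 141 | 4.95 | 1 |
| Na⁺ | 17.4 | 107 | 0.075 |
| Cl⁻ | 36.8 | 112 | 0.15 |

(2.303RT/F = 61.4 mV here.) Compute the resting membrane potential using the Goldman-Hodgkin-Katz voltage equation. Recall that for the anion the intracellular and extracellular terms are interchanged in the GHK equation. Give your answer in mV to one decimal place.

-57.4 mV

Vm = 61.4 · log₁₀[(Σ P·[cation]ₒ + Σ P·[anion]ᵢ) / (Σ P·[cation]ᵢ + Σ P·[anion]ₒ)]
Numerator = 1×4.95 + 0.075×107 + 0.15×36.8 = 18.5
Denominator = 1×141 + 0.075×17.4 + 0.15×112 = 159.1
Vm = 61.4 · log₁₀(0.11624) = 61.4 × (-0.9346) = -57.39 mV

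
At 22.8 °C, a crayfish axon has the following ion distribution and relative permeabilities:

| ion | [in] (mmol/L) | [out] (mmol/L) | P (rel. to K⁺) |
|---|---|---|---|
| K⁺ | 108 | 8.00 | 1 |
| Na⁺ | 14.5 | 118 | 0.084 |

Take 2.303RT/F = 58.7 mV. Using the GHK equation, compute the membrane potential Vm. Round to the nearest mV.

Vm = 58.7 · log₁₀[(Σ P·[cation]ₒ + Σ P·[anion]ᵢ) / (Σ P·[cation]ᵢ + Σ P·[anion]ₒ)]
Numerator = 1×8.00 + 0.084×118 = 17.91
Denominator = 1×108 + 0.084×14.5 = 109.2
Vm = 58.7 · log₁₀(0.164) = 58.7 × (-0.7852) = -46.09 mV

-46 mV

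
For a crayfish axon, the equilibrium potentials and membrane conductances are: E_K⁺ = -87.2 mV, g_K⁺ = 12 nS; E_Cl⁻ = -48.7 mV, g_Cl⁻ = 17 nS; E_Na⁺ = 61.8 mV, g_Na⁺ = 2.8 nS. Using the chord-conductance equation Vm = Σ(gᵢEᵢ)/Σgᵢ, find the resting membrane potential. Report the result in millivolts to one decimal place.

-53.5 mV

Σ gᵢEᵢ = 12·(-87.2) + 17·(-48.7) + 2.8·(61.8) = -1701.26
Σ gᵢ = 12 + 17 + 2.8 = 31.8
Vm = -1701.26 / 31.8 = -53.50 mV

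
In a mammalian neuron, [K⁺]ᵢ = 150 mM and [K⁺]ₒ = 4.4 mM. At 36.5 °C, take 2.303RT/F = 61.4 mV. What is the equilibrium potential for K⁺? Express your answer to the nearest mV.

E = (61.4/z) · log₁₀([K⁺]_out/[K⁺]_in) with z = +1.
= (61.4/1) · log₁₀(4.4/150) = 61.40 · log₁₀(0.02933)
= 61.40 · (-1.5326) = -94.10 mV

-94 mV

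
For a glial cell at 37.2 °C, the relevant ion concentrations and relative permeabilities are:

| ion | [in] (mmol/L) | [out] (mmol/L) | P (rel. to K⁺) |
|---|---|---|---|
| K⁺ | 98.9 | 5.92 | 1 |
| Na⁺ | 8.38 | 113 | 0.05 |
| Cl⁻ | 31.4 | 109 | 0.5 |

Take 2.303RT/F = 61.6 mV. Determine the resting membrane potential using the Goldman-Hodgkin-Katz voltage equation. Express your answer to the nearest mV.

Vm = 61.6 · log₁₀[(Σ P·[cation]ₒ + Σ P·[anion]ᵢ) / (Σ P·[cation]ᵢ + Σ P·[anion]ₒ)]
Numerator = 1×5.92 + 0.05×113 + 0.5×31.4 = 27.27
Denominator = 1×98.9 + 0.05×8.38 + 0.5×109 = 153.8
Vm = 61.6 · log₁₀(0.17729) = 61.6 × (-0.7513) = -46.28 mV

-46 mV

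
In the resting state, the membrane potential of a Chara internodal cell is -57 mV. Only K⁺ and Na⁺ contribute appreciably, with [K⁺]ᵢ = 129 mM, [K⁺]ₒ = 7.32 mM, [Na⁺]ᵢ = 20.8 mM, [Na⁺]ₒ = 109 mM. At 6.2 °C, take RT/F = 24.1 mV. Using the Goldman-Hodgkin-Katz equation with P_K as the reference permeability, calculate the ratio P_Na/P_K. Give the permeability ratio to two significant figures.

Let α = P_Na/P_K. GHK: Vm = 24.1·ln[(Kₒ + α·Naₒ)/(Kᵢ + α·Naᵢ)].
e^(Vm/24.1) = e^(-57.0/24.1) = 0.093936
So 0.093936·(Kᵢ + α·Naᵢ) = Kₒ + α·Naₒ → α = (0.093936·129.0 − 7.32) / (109.0 − 0.093936·20.8)
α = (12.12 − 7.32) / (109.0 − 1.954) = 4.798/107 = 0.04482

0.045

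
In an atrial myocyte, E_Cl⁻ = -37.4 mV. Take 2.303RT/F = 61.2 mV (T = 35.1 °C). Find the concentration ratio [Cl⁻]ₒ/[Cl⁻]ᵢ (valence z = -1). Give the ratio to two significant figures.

4.1

log₁₀([out]/[in]) = E·z/(61.2) = -37.4 × -1 / 61.2 = 0.6111
[out]/[in] = 10^(0.6111) = 4.084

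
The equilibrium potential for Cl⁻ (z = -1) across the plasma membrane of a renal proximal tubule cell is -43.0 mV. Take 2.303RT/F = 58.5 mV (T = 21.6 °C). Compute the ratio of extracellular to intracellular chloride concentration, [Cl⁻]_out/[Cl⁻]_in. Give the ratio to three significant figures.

5.43

log₁₀([out]/[in]) = E·z/(58.5) = -43.0 × -1 / 58.5 = 0.7350
[out]/[in] = 10^(0.7350) = 5.433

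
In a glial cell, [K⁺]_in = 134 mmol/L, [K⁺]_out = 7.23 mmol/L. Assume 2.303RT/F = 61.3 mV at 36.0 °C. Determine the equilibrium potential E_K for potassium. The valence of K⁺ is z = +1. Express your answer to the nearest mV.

-78 mV

E = (61.3/z) · log₁₀([K⁺]_out/[K⁺]_in) with z = +1.
= (61.3/1) · log₁₀(7.23/134) = 61.30 · log₁₀(0.05396)
= 61.30 · (-1.2680) = -77.73 mV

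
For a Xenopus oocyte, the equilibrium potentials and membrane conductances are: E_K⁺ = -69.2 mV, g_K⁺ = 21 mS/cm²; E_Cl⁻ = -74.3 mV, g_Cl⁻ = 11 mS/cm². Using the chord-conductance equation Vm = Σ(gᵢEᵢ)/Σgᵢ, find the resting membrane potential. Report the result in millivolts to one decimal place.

-71.0 mV

Σ gᵢEᵢ = 21·(-69.2) + 11·(-74.3) = -2270.50
Σ gᵢ = 21 + 11 = 32
Vm = -2270.50 / 32 = -70.95 mV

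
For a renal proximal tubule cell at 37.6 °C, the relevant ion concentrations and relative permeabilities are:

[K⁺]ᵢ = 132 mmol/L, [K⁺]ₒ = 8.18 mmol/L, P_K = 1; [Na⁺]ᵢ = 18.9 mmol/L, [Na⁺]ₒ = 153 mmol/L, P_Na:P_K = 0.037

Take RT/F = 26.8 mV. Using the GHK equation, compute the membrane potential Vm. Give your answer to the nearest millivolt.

-61 mV

Vm = 26.8 · ln[(Σ P·[cation]ₒ + Σ P·[anion]ᵢ) / (Σ P·[cation]ᵢ + Σ P·[anion]ₒ)]
Numerator = 1×8.18 + 0.037×153 = 13.84
Denominator = 1×132 + 0.037×18.9 = 132.7
Vm = 26.8 · ln(0.1043) = 26.8 × (-2.2605) = -60.58 mV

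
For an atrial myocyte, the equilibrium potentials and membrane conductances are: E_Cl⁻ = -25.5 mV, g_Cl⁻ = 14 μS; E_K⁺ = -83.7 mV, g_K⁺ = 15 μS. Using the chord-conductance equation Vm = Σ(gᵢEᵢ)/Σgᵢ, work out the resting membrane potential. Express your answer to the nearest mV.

-56 mV

Σ gᵢEᵢ = 14·(-25.5) + 15·(-83.7) = -1612.50
Σ gᵢ = 14 + 15 = 29
Vm = -1612.50 / 29 = -55.60 mV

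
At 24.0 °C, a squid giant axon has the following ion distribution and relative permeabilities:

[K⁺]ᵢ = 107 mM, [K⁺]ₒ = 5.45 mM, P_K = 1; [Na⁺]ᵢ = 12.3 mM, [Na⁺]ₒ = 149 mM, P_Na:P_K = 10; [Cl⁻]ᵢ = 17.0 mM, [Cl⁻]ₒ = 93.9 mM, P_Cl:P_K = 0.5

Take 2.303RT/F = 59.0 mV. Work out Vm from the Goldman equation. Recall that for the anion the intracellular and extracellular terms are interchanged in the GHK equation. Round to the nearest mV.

Vm = 59.0 · log₁₀[(Σ P·[cation]ₒ + Σ P·[anion]ᵢ) / (Σ P·[cation]ᵢ + Σ P·[anion]ₒ)]
Numerator = 1×5.45 + 10×149 + 0.5×17.0 = 1504
Denominator = 1×107 + 10×12.3 + 0.5×93.9 = 276.9
Vm = 59.0 · log₁₀(5.4304) = 59.0 × (0.7348) = 43.36 mV

43 mV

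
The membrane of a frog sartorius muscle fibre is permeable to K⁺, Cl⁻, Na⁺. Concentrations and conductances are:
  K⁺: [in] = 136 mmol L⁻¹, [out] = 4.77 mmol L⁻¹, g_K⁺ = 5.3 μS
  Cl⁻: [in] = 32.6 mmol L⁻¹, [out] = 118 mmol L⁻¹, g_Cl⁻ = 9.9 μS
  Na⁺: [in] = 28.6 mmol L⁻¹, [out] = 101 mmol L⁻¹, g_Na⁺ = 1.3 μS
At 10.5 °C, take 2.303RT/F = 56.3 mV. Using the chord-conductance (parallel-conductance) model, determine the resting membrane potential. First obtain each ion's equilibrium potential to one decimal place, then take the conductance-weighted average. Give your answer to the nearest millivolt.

E_K⁺ = (56.3/1)·log₁₀(4.77/136) = -81.9 mV
E_Cl⁻ = (56.3/-1)·log₁₀(118/32.6) = -31.5 mV
E_Na⁺ = (56.3/1)·log₁₀(101/28.6) = 30.8 mV
Vm = (Σ gᵢEᵢ)/(Σ gᵢ) = (5.3·-81.9 + 9.9·-31.5 + 1.3·30.8) / (5.3 + 9.9 + 1.3)
= -705.88 / 16.5 = -42.78 mV

-43 mV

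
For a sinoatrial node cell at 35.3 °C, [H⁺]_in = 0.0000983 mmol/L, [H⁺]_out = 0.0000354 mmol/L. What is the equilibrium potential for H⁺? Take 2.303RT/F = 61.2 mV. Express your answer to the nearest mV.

E = (61.2/z) · log₁₀([H⁺]_out/[H⁺]_in) with z = +1.
= (61.2/1) · log₁₀(0.0000354/0.0000983) = 61.20 · log₁₀(0.3601)
= 61.20 · (-0.4436) = -27.15 mV

-27 mV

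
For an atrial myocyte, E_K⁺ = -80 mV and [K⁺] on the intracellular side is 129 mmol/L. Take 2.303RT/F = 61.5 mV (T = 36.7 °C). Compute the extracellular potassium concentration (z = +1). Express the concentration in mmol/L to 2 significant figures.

6.5 mmol/L

Nernst: E = (61.5/1) · log₁₀([out]/[in]), so log₁₀([out]/[in]) = -80.0 × 1 / 61.5 = -1.3008.
[out]/[in] = 10^(-1.3008) = 0.05002.
[out] = 0.05002 × 129 = 6.453 mmol/L.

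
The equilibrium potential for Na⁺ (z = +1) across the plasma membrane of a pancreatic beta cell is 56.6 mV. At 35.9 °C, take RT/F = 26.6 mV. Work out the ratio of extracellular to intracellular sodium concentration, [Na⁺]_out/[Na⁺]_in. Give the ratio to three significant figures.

8.40

ln([out]/[in]) = E·z/(26.6) = 56.6 × 1 / 26.6 = 2.1278
[out]/[in] = e^(2.1278) = 8.397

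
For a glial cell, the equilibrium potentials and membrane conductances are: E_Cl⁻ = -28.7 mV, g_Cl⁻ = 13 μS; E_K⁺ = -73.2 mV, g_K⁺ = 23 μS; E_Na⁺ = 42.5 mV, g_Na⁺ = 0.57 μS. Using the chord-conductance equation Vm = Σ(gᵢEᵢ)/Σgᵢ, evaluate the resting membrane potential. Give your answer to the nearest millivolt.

Σ gᵢEᵢ = 13·(-28.7) + 23·(-73.2) + 0.57·(42.5) = -2032.48
Σ gᵢ = 13 + 23 + 0.57 = 36.57
Vm = -2032.48 / 36.57 = -55.58 mV

-56 mV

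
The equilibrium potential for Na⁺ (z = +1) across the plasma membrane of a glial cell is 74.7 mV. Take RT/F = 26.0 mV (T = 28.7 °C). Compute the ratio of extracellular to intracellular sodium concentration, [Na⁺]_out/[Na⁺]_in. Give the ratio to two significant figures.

ln([out]/[in]) = E·z/(26.0) = 74.7 × 1 / 26.0 = 2.8731
[out]/[in] = e^(2.8731) = 17.69

18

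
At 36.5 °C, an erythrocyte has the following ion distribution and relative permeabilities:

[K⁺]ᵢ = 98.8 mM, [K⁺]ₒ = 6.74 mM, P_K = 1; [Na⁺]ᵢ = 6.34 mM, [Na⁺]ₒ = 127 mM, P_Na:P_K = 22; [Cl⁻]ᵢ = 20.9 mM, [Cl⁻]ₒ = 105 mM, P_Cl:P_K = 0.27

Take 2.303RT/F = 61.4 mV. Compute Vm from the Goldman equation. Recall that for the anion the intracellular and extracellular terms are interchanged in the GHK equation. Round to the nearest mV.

63 mV

Vm = 61.4 · log₁₀[(Σ P·[cation]ₒ + Σ P·[anion]ᵢ) / (Σ P·[cation]ᵢ + Σ P·[anion]ₒ)]
Numerator = 1×6.74 + 22×127 + 0.27×20.9 = 2806
Denominator = 1×98.8 + 22×6.34 + 0.27×105 = 266.6
Vm = 61.4 · log₁₀(10.525) = 61.4 × (1.0222) = 62.77 mV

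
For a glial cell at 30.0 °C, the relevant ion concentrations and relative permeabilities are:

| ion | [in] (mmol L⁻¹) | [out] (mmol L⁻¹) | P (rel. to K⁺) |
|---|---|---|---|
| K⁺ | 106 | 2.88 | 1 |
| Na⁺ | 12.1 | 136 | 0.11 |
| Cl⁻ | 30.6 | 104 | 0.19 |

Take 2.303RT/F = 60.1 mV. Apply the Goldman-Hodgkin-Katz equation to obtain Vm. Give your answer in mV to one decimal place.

Vm = 60.1 · log₁₀[(Σ P·[cation]ₒ + Σ P·[anion]ᵢ) / (Σ P·[cation]ᵢ + Σ P·[anion]ₒ)]
Numerator = 1×2.88 + 0.11×136 + 0.19×30.6 = 23.65
Denominator = 1×106 + 0.11×12.1 + 0.19×104 = 127.1
Vm = 60.1 · log₁₀(0.18612) = 60.1 × (-0.7302) = -43.89 mV

-43.9 mV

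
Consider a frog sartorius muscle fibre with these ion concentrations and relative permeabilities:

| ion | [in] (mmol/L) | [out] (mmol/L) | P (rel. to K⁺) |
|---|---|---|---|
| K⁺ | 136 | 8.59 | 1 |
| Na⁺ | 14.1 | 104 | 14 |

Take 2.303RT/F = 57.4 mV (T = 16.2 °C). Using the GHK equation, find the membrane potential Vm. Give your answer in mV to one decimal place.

Vm = 57.4 · log₁₀[(Σ P·[cation]ₒ + Σ P·[anion]ᵢ) / (Σ P·[cation]ᵢ + Σ P·[anion]ₒ)]
Numerator = 1×8.59 + 14×104 = 1465
Denominator = 1×136 + 14×14.1 = 333.4
Vm = 57.4 · log₁₀(4.3929) = 57.4 × (0.6428) = 36.89 mV

36.9 mV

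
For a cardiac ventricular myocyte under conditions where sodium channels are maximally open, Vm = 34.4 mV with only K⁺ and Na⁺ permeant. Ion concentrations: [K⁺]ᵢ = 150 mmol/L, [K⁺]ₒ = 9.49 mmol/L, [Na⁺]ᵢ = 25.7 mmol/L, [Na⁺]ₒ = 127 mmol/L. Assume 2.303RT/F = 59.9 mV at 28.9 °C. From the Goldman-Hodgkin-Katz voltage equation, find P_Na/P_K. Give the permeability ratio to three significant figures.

Let α = P_Na/P_K. GHK: Vm = 59.9·log₁₀[(Kₒ + α·Naₒ)/(Kᵢ + α·Naᵢ)].
10^(Vm/59.9) = 10^(34.4/59.9) = 3.7522
So 3.7522·(Kᵢ + α·Naᵢ) = Kₒ + α·Naₒ → α = (3.7522·150.0 − 9.49) / (127.0 − 3.7522·25.7)
α = (562.8 − 9.49) / (127.0 − 96.43) = 553.3/30.57 = 18.1

18.1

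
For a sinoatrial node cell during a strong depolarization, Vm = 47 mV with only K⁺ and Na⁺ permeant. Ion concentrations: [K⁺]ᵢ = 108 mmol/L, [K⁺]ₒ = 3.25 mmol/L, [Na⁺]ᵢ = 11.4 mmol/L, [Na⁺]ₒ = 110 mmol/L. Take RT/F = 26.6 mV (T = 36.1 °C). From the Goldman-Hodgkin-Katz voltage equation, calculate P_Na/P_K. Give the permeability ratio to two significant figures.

15

Let α = P_Na/P_K. GHK: Vm = 26.6·ln[(Kₒ + α·Naₒ)/(Kᵢ + α·Naᵢ)].
e^(Vm/26.6) = e^(47.0/26.6) = 5.8528
So 5.8528·(Kᵢ + α·Naᵢ) = Kₒ + α·Naₒ → α = (5.8528·108.0 − 3.25) / (110.0 − 5.8528·11.4)
α = (632.1 − 3.25) / (110.0 − 66.72) = 628.9/43.28 = 14.53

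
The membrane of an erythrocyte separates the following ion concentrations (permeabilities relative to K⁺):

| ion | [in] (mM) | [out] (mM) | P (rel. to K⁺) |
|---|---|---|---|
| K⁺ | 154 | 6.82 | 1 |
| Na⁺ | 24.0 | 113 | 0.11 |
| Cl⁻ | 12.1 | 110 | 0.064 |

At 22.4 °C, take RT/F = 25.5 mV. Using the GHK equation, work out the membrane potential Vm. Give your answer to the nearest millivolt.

Vm = 25.5 · ln[(Σ P·[cation]ₒ + Σ P·[anion]ᵢ) / (Σ P·[cation]ᵢ + Σ P·[anion]ₒ)]
Numerator = 1×6.82 + 0.11×113 + 0.064×12.1 = 20.02
Denominator = 1×154 + 0.11×24.0 + 0.064×110 = 163.7
Vm = 25.5 · ln(0.12234) = 25.5 × (-2.1010) = -53.57 mV

-54 mV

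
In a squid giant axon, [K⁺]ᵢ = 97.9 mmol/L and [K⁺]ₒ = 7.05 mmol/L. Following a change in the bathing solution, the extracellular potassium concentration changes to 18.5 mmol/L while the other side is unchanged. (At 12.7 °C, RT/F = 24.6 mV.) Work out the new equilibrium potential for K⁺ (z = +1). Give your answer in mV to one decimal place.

-41.0 mV

After the shift: [K⁺]_out = 18.5, [K⁺]_in = 97.9 mmol/L.
E_new = (24.6/1)·ln(18.5/97.9) = 24.60 · (-1.6662) = -40.99 mV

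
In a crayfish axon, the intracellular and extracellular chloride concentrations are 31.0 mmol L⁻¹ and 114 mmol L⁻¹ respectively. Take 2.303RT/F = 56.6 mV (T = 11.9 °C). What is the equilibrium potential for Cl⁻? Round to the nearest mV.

E = (56.6/z) · log₁₀([Cl⁻]_out/[Cl⁻]_in) with z = -1.
For an anion, dividing by z = -1 reverses the sign.
= (56.6/-1) · log₁₀(114/31.0) = -56.60 · log₁₀(3.677)
= -56.60 · (0.5655) = -32.01 mV

-32 mV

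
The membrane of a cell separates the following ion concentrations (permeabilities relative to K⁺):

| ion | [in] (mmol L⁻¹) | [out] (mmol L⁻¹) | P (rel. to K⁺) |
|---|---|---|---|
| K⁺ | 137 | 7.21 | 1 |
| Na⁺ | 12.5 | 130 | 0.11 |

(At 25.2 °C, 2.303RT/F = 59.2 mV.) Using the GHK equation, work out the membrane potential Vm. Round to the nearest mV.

Vm = 59.2 · log₁₀[(Σ P·[cation]ₒ + Σ P·[anion]ᵢ) / (Σ P·[cation]ᵢ + Σ P·[anion]ₒ)]
Numerator = 1×7.21 + 0.11×130 = 21.51
Denominator = 1×137 + 0.11×12.5 = 138.4
Vm = 59.2 · log₁₀(0.15545) = 59.2 × (-0.8084) = -47.86 mV

-48 mV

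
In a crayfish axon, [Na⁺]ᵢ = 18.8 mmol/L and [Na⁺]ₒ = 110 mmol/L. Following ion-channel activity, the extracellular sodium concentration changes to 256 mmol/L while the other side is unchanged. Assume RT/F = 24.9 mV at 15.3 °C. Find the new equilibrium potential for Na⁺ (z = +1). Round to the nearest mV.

After the shift: [Na⁺]_out = 256, [Na⁺]_in = 18.8 mmol/L.
E_new = (24.9/1)·ln(256/18.8) = 24.90 · (2.6113) = 65.02 mV

65 mV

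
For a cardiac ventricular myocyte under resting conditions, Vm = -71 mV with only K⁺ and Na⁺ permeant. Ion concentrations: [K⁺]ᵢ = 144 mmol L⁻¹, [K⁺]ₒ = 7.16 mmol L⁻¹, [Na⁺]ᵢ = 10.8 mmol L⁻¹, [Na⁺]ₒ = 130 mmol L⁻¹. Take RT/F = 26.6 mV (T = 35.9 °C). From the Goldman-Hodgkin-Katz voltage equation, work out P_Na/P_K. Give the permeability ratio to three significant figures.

0.0218

Let α = P_Na/P_K. GHK: Vm = 26.6·ln[(Kₒ + α·Naₒ)/(Kᵢ + α·Naᵢ)].
e^(Vm/26.6) = e^(-71.0/26.6) = 0.06931
So 0.06931·(Kᵢ + α·Naᵢ) = Kₒ + α·Naₒ → α = (0.06931·144.0 − 7.16) / (130.0 − 0.06931·10.8)
α = (9.981 − 7.16) / (130.0 − 0.7485) = 2.821/129.3 = 0.02182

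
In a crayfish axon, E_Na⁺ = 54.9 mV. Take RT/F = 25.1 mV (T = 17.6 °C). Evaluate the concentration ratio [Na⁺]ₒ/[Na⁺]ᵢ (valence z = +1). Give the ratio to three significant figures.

ln([out]/[in]) = E·z/(25.1) = 54.9 × 1 / 25.1 = 2.1873
[out]/[in] = e^(2.1873) = 8.911

8.91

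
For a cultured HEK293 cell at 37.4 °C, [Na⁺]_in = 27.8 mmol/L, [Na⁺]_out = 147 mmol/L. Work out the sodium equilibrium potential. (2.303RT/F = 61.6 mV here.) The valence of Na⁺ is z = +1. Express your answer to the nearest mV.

E = (61.6/z) · log₁₀([Na⁺]_out/[Na⁺]_in) with z = +1.
= (61.6/1) · log₁₀(147/27.8) = 61.60 · log₁₀(5.288)
= 61.60 · (0.7233) = 44.55 mV

45 mV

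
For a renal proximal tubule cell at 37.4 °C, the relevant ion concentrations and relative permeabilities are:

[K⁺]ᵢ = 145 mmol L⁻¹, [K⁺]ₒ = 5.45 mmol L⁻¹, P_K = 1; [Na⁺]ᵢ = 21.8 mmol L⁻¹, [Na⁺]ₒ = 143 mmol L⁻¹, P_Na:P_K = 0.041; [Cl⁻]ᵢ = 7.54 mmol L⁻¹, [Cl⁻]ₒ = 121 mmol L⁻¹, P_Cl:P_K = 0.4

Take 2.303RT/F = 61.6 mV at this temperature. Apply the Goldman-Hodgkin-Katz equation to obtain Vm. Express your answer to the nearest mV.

Vm = 61.6 · log₁₀[(Σ P·[cation]ₒ + Σ P·[anion]ᵢ) / (Σ P·[cation]ᵢ + Σ P·[anion]ₒ)]
Numerator = 1×5.45 + 0.041×143 + 0.4×7.54 = 14.33
Denominator = 1×145 + 0.041×21.8 + 0.4×121 = 194.3
Vm = 61.6 · log₁₀(0.073749) = 61.6 × (-1.1322) = -69.75 mV

-70 mV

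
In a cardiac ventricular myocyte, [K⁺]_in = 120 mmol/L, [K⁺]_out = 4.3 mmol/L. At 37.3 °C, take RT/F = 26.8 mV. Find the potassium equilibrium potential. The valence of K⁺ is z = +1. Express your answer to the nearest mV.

E = (26.8/z) · ln([K⁺]_out/[K⁺]_in) with z = +1.
= (26.8/1) · ln(4.3/120) = 26.80 · ln(0.03583)
= 26.80 · (-3.3289) = -89.21 mV

-89 mV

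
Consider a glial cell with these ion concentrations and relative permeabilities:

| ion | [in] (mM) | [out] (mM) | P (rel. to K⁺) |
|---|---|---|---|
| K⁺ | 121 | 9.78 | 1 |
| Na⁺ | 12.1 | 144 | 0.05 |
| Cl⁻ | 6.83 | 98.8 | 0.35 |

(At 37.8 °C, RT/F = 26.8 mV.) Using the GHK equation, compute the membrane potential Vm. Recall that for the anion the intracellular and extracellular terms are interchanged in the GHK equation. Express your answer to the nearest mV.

-56 mV

Vm = 26.8 · ln[(Σ P·[cation]ₒ + Σ P·[anion]ᵢ) / (Σ P·[cation]ᵢ + Σ P·[anion]ₒ)]
Numerator = 1×9.78 + 0.05×144 + 0.35×6.83 = 19.37
Denominator = 1×121 + 0.05×12.1 + 0.35×98.8 = 156.2
Vm = 26.8 · ln(0.12402) = 26.8 × (-2.0873) = -55.94 mV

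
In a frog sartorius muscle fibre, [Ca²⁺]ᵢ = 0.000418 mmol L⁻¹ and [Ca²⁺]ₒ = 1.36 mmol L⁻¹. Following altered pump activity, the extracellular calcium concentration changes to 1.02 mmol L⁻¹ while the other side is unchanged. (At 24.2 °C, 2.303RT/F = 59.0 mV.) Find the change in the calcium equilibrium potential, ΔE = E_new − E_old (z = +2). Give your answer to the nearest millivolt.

-4 mV

E_old = (59.0/2)·log₁₀(1.36/0.000418) = 103.61 mV
E_new = (59.0/2)·log₁₀(1.02/0.000418) = 99.93 mV
ΔE = 99.93 − (103.61) = -3.69 mV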